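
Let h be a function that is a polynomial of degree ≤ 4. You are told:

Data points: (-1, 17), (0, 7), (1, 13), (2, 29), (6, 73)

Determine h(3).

Write h(t) = at^4 + bt³ + ct² + dt + e; the 5 given values yield a linear system in the 5 coefficients.
Solving, the leading coefficient vanishes, and h(t) = -t³ + 8t² - t + 7.
Then h(3) = 49.

49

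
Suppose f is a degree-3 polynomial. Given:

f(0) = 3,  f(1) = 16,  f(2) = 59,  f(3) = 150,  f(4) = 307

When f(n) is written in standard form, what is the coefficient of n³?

First differences: 13, 43, 91, 157. Second differences: 30, 48, 66. Third differences: 18, 18.
Level-3 differences are constant, so f has degree 3.
Fitting a degree-3 polynomial gives f(n) = 3n³ + 6n² + 4n + 3.
The coefficient of n³ is 3.

3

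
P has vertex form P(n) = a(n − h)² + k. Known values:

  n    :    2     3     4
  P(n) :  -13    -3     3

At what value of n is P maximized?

First differences 10, 6; second difference -4 = 2a, so a = -2.
Expanding, the n-coefficient is −2ah = 4h; matching it to the data gives h = 5, and then k = 5.
So P(n) = -2(n − 5)² + 5.
Hence h = 5.

5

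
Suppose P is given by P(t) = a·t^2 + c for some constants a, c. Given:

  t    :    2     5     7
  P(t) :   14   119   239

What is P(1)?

-1

From P(2) = 14 and P(5) = 119: 4a + c = 14 and 25a + c = 119.
Subtracting: 21a = 105, so a = 5; then c = 14 − 5·4 = -6.
So P(t) = 5t² − 6, and P(1) = -1.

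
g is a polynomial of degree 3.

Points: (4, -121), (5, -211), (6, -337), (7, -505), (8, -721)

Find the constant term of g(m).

First differences: -90, -126, -168, -216. Second differences: -36, -42, -48. Third differences: -6, -6.
Level-3 differences are constant, so g has degree 3.
Fitting a degree-3 polynomial gives g(m) = -m³ - 3m² - 2m - 1.
The constant term is g(0) = -1.

-1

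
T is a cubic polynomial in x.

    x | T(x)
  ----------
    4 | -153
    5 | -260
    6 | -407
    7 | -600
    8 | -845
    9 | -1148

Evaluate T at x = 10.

First differences: -107, -147, -193, -245, -303. Second differences: -40, -46, -52, -58. Third differences: -6, -6, -6.
Level-3 differences are constant, so T has degree 3.
Fitting a degree-3 polynomial gives T(x) = -x³ - 5x² - x - 5.
Then T(10) = -1515.

-1515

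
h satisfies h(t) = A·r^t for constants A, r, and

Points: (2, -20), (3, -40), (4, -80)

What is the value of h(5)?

-160

Consecutive ratio: -40/(-20) = 2, and -80/(-40) = 2, so r = 2.
Then A·2^2 = -20 gives A = -5, and h(t) = -5·2^t.
h(5) = -5·2^5 = -160.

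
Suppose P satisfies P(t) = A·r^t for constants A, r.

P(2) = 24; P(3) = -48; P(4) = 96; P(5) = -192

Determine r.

Consecutive ratio: -48/24 = -2, and 96/(-48) = -2, so r = -2.
Then A·(-2)^2 = 24 gives A = 6, and P(t) = 6·(-2)^t.

-2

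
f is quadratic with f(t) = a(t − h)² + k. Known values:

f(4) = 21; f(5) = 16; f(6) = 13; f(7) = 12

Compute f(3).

First differences -5, -3, -1; second difference 2 = 2a, so a = 1.
Expanding, the t-coefficient is −2ah = -2h; matching it to the data gives h = 7, and then k = 12.
So f(t) = 1(t − 7)² + 12.
f(3) = 1·(-4)² + 12 = 28.

28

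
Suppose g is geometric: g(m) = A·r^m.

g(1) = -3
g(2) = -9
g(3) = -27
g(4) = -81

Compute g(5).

Consecutive ratio: -9/(-3) = 3, and -27/(-9) = 3, so r = 3.
Then A·3^1 = -3 gives A = -1, and g(m) = -1·3^m.
g(5) = -1·3^5 = -243.

-243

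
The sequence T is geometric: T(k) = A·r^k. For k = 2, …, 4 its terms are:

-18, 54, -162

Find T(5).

486

Consecutive ratio: 54/(-18) = -3, and -162/54 = -3, so r = -3.
Then A·(-3)^2 = -18 gives A = -2, and T(k) = -2·(-3)^k.
T(5) = -2·(-3)^5 = 486.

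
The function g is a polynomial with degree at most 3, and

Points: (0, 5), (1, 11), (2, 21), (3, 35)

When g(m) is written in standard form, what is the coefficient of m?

4

Write g(m) = am³ + bm² + cm + d; the 4 given values yield a linear system in the 4 coefficients.
Solving, the leading coefficient vanishes, and g(m) = 2m² + 4m + 5.
The coefficient of m is 4.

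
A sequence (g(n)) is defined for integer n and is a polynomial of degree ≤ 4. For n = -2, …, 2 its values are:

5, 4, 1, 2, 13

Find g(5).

First differences: -1, -3, 1, 11. Second differences: -2, 4, 10. Third differences: 6, 6.
Level-3 differences are constant, so g has degree 3.
Fitting a degree-3 polynomial gives g(n) = n³ + 2n² - 2n + 1.
Then g(5) = 166.

166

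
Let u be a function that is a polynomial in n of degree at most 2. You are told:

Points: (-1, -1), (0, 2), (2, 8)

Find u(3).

11

Write u(n) = an² + bn + c; the 3 given values yield a linear system in the 3 coefficients.
Solving, the leading coefficient vanishes, and u(n) = 3n + 2.
Then u(3) = 11.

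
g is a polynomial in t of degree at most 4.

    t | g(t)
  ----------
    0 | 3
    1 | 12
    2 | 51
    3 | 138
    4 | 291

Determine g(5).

528

First differences: 9, 39, 87, 153. Second differences: 30, 48, 66. Third differences: 18, 18.
Level-3 differences are constant, so g has degree 3.
Fitting a degree-3 polynomial gives g(t) = 3t³ + 6t² + 3.
Then g(5) = 528.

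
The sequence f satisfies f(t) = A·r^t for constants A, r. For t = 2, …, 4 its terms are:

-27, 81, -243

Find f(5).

Consecutive ratio: 81/(-27) = -3, and -243/81 = -3, so r = -3.
Then A·(-3)^2 = -27 gives A = -3, and f(t) = -3·(-3)^t.
f(5) = -3·(-3)^5 = 729.

729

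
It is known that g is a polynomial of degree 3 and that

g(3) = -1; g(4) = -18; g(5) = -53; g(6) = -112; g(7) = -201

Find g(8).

First differences: -17, -35, -59, -89. Second differences: -18, -24, -30. Third differences: -6, -6.
Level-3 differences are constant, so g has degree 3.
Fitting a degree-3 polynomial gives g(k) = -k³ + 3k² - k + 2.
Then g(8) = -326.

-326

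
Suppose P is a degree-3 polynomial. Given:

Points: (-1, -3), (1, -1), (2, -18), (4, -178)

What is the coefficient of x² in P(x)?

0

Write P(x) = ax³ + bx² + cx + d; the 4 given values yield a linear system in the 4 coefficients.
Solving, P(x) = -3x³ + 4x - 2.
The coefficient of x² is 0.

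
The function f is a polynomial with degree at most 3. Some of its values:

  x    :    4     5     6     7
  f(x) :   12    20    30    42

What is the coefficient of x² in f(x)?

1

First differences: 8, 10, 12. Second differences: 2, 2.
Level-2 differences are constant, so f has degree 2.
Fitting a degree-2 polynomial gives f(x) = x² - x.
The coefficient of x² is 1.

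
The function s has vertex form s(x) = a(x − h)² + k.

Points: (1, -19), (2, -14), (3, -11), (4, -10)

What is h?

First differences 5, 3, 1; second difference -2 = 2a, so a = -1.
Expanding, the x-coefficient is −2ah = 2h; matching it to the data gives h = 4, and then k = -10.
So s(x) = -1(x − 4)² − 10.
Hence h = 4.

4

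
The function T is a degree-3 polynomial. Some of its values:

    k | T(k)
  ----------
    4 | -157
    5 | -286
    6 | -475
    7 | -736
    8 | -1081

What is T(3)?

Write T(k) = ak³ + bk² + ck + d; the 5 given values yield a linear system in the 4 coefficients.
Solving, T(k) = -2k³ - 7k - 1.
Then T(3) = -76.

-76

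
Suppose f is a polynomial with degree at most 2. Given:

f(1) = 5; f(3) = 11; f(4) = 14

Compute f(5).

17

Write f(n) = an² + bn + c; the 3 given values yield a linear system in the 3 coefficients.
Solving, the leading coefficient vanishes, and f(n) = 3n + 2.
Then f(5) = 17.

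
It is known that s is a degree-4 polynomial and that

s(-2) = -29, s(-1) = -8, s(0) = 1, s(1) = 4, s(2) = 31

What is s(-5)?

Write s(n) = an^4 + bn³ + cn² + dn + e; the 5 given values yield a linear system in the 5 coefficients.
Solving, s(n) = n^4 + 3n³ - 4n² + 3n + 1.
Then s(-5) = 136.

136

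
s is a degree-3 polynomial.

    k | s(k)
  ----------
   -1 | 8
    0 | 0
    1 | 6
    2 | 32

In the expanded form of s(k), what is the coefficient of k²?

Write s(k) = ak³ + bk² + ck + d; the 4 given values yield a linear system in the 4 coefficients.
Solving, s(k) = k³ + 7k² - 2k.
The coefficient of k² is 7.

7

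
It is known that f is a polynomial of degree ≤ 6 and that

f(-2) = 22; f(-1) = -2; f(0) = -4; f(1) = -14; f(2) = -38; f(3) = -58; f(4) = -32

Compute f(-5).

886

Write f(x) = ax^6 + bx^5 + cx^4 + dx³ + ex² + px + q; the 7 given values yield a linear system in the 7 coefficients.
Solving, the top 2 coefficients vanish, and f(x) = x^4 - 3x³ - 5x² - 3x - 4.
Then f(-5) = 886.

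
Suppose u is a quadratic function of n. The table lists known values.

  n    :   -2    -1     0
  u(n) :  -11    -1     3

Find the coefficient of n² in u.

Write u(n) = an² + bn + c; the 3 given values yield a linear system in the 3 coefficients.
Solving, u(n) = -3n² + n + 3.
The coefficient of n² is -3.

-3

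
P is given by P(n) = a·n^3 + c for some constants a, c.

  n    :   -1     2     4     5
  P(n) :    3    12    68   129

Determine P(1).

5

From P(-1) = 3 and P(2) = 12: -1a + c = 3 and 8a + c = 12.
Subtracting: 9a = 9, so a = 1; then c = 3 − 1·(-1) = 4.
So P(n) = 1n³ + 4, and P(1) = 5.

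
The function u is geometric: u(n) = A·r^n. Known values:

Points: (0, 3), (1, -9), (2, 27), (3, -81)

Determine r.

-3

Consecutive ratio: -9/3 = -3, and 27/(-9) = -3, so r = -3.
Then A·(-3)^0 = 3 gives A = 3, and u(n) = 3·(-3)^n.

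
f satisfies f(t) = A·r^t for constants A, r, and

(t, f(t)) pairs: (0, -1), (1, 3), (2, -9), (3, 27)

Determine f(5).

Consecutive ratio: 3/(-1) = -3, and -9/3 = -3, so r = -3.
Then A·(-3)^0 = -1 gives A = -1, and f(t) = -1·(-3)^t.
f(5) = -1·(-3)^5 = 243.

243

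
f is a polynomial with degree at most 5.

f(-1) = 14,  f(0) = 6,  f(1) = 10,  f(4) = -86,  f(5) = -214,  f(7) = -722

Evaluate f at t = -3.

138

Write f(t) = at^5 + bt^4 + ct³ + dt² + et + p; the 6 given values yield a linear system in the 6 coefficients.
Solving, the top 2 coefficients vanish, and f(t) = -3t³ + 6t² + t + 6.
Then f(-3) = 138.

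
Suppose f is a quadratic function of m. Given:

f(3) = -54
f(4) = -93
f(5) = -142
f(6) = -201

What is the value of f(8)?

First differences: -39, -49, -59. Second differences: -10, -10.
Level-2 differences are constant, so f has degree 2.
Fitting a degree-2 polynomial gives f(m) = -5m² - 4m + 3.
Then f(8) = -349.

-349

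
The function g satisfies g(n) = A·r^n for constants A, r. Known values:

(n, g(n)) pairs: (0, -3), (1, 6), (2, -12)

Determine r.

Consecutive ratio: 6/(-3) = -2, and -12/6 = -2, so r = -2.
Then A·(-2)^0 = -3 gives A = -3, and g(n) = -3·(-2)^n.

-2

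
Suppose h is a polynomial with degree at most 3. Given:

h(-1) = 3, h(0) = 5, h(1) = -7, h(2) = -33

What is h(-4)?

-87

First differences: 2, -12, -26. Second differences: -14, -14.
Level-2 differences are constant, so h has degree 2.
Fitting a degree-2 polynomial gives h(n) = -7n² - 5n + 5.
Then h(-4) = -87.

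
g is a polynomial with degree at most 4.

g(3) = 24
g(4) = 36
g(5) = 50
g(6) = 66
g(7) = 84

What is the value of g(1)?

First differences: 12, 14, 16, 18. Second differences: 2, 2, 2.
Level-2 differences are constant, so g has degree 2.
Fitting a degree-2 polynomial gives g(m) = m² + 5m.
Then g(1) = 6.

6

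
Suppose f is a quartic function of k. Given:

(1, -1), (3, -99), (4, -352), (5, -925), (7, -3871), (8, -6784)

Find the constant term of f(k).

Write f(k) = ak^4 + bk³ + ck² + dk + e; the 6 given values yield a linear system in the 5 coefficients.
Solving, f(k) = -2k^4 + 3k³ - 2k².
The constant term is f(0) = 0.

0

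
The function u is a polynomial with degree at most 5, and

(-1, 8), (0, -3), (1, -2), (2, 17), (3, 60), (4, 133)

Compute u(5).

First differences: -11, 1, 19, 43, 73. Second differences: 12, 18, 24, 30. Third differences: 6, 6, 6.
Level-3 differences are constant, so u has degree 3.
Fitting a degree-3 polynomial gives u(k) = k³ + 6k² - 6k - 3.
Then u(5) = 242.

242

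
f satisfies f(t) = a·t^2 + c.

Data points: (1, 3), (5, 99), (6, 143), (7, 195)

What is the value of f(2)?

From f(1) = 3 and f(5) = 99: 1a + c = 3 and 25a + c = 99.
Subtracting: 24a = 96, so a = 4; then c = 3 − 4·1 = -1.
So f(t) = 4t² − 1, and f(2) = 15.

15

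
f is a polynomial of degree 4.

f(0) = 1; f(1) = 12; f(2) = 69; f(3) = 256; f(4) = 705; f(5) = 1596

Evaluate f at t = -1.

0

Write f(t) = at^4 + bt³ + ct² + dt + e; the 6 given values yield a linear system in the 5 coefficients.
Solving, f(t) = 2t^4 + 2t³ + 3t² + 4t + 1.
Then f(-1) = 0.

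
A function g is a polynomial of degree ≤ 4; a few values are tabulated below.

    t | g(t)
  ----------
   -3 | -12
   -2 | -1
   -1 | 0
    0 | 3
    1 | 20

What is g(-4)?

Write g(t) = at^4 + bt³ + ct² + dt + e; the 5 given values yield a linear system in the 5 coefficients.
Solving, the leading coefficient vanishes, and g(t) = 2t³ + 7t² + 8t + 3.
Then g(-4) = -45.

-45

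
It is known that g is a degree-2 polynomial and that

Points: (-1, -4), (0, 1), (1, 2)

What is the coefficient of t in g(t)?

Write g(t) = at² + bt + c; the 3 given values yield a linear system in the 3 coefficients.
Solving, g(t) = -2t² + 3t + 1.
The coefficient of t is 3.

3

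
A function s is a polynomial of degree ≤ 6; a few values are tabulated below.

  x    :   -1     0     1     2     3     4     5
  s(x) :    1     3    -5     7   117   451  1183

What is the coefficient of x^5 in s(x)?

0

First differences: 2, -8, 12, 110, 334, 732. Second differences: -10, 20, 98, 224, 398. Third differences: 30, 78, 126, 174. Fourth differences: 48, 48, 48.
Level-4 differences are constant, so s has degree 4.
Fitting a degree-4 polynomial gives s(x) = 2x^4 + x³ - 7x² - 4x + 3.
The coefficient of x^5 is 0.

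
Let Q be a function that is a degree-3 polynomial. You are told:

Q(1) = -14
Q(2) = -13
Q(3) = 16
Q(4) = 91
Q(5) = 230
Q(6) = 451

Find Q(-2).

Write Q(n) = an³ + bn² + cn + d; the 6 given values yield a linear system in the 4 coefficients.
Solving, Q(n) = 3n³ - 4n² - 8n - 5.
Then Q(-2) = -29.

-29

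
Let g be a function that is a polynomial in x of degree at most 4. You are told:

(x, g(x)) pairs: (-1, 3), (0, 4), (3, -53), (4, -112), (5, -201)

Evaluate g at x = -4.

Write g(x) = ax^4 + bx³ + cx² + dx + e; the 5 given values yield a linear system in the 5 coefficients.
Solving, the leading coefficient vanishes, and g(x) = -x³ - 3x² - x + 4.
Then g(-4) = 24.

24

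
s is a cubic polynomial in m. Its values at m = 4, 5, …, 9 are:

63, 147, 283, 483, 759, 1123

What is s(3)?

19

First differences: 84, 136, 200, 276, 364. Second differences: 52, 64, 76, 88. Third differences: 12, 12, 12.
Level-3 differences are constant, so s has degree 3.
Fitting a degree-3 polynomial gives s(m) = 2m³ - 4m² - 2m + 7.
Then s(3) = 19.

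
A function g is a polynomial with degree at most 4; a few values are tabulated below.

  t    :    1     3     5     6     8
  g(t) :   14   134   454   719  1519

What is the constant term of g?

-1

Write g(t) = at^4 + bt³ + ct² + dt + e; the 5 given values yield a linear system in the 5 coefficients.
Solving, the leading coefficient vanishes, and g(t) = 2t³ + 7t² + 6t - 1.
The constant term is g(0) = -1.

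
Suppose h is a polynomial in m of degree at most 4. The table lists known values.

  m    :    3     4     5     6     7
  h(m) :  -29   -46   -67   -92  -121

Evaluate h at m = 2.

-16

Write h(m) = am^4 + bm³ + cm² + dm + e; the 5 given values yield a linear system in the 5 coefficients.
Solving, the top 2 coefficients vanish, and h(m) = -2m² - 3m - 2.
Then h(2) = -16.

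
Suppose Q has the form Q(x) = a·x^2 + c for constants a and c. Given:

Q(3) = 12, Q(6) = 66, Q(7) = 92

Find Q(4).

26

From Q(3) = 12 and Q(6) = 66: 9a + c = 12 and 36a + c = 66.
Subtracting: 27a = 54, so a = 2; then c = 12 − 2·9 = -6.
So Q(x) = 2x² − 6, and Q(4) = 26.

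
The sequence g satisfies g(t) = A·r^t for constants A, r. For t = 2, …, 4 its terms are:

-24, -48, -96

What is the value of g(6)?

-384

Consecutive ratio: -48/(-24) = 2, and -96/(-48) = 2, so r = 2.
Then A·2^2 = -24 gives A = -6, and g(t) = -6·2^t.
g(6) = -6·2^6 = -384.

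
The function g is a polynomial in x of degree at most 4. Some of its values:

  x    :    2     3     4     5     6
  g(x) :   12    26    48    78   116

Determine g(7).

162

First differences: 14, 22, 30, 38. Second differences: 8, 8, 8.
Level-2 differences are constant, so g has degree 2.
Fitting a degree-2 polynomial gives g(x) = 4x² - 6x + 8.
Then g(7) = 162.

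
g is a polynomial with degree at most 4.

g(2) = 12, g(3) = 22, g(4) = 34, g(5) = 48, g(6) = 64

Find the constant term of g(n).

First differences: 10, 12, 14, 16. Second differences: 2, 2, 2.
Level-2 differences are constant, so g has degree 2.
Fitting a degree-2 polynomial gives g(n) = n² + 5n - 2.
The constant term is g(0) = -2.

-2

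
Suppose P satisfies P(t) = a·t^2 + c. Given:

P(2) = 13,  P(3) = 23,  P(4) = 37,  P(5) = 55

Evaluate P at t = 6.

77

From P(2) = 13 and P(3) = 23: 4a + c = 13 and 9a + c = 23.
Subtracting: 5a = 10, so a = 2; then c = 13 − 2·4 = 5.
So P(t) = 2t² + 5, and P(6) = 77.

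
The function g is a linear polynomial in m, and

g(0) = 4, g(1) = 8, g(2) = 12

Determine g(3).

First differences: 4, 4.
Level-1 differences are constant, so g has degree 1.
Fitting a degree-1 polynomial gives g(m) = 4m + 4.
Then g(3) = 16.

16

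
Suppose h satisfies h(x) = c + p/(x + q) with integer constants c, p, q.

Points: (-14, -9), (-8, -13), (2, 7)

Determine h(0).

(h(x) − c)(x + q) = p for each data point; the three points give a linear system in c and q, then p follows.
Solving: c = -5, q = 2, p = 48, so h(x) = -5 + 48/(x + 2).
Then h(0) = -5 + 48/2 = 19.

19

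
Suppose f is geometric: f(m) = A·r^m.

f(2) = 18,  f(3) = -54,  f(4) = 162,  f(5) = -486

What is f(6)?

1458

Consecutive ratio: -54/18 = -3, and 162/(-54) = -3, so r = -3.
Then A·(-3)^2 = 18 gives A = 2, and f(m) = 2·(-3)^m.
f(6) = 2·(-3)^6 = 1458.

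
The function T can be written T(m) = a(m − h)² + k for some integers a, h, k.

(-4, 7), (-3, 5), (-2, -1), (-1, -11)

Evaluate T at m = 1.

-43

First differences -2, -6, -10; second difference -4 = 2a, so a = -2.
Expanding, the m-coefficient is −2ah = 4h; matching it to the data gives h = -4, and then k = 7.
So T(m) = -2(m + 4)² + 7.
T(1) = -2·5² + 7 = -43.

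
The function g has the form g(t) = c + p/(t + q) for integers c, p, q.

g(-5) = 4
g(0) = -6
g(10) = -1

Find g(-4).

6

(g(t) − c)(t + q) = p for each data point; the three points give a linear system in c and q, then p follows.
Solving: c = 0, q = 2, p = -12, so g(t) = -12/(t + 2).
Then g(-4) = 0 − 12/(-2) = 6.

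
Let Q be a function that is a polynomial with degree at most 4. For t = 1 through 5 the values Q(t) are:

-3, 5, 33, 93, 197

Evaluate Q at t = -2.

First differences: 8, 28, 60, 104. Second differences: 20, 32, 44. Third differences: 12, 12.
Level-3 differences are constant, so Q has degree 3.
Fitting a degree-3 polynomial gives Q(t) = 2t³ - 2t² - 3.
Then Q(-2) = -27.

-27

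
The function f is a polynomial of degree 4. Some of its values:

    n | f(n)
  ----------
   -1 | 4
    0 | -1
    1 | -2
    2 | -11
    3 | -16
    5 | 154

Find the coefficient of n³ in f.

Write f(n) = an^4 + bn³ + cn² + dn + e; the 6 given values yield a linear system in the 5 coefficients.
Solving, f(n) = n^4 - 4n³ + n² + n - 1.
The coefficient of n³ is -4.

-4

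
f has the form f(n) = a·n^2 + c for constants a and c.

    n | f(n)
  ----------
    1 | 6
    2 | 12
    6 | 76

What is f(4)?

36

From f(1) = 6 and f(2) = 12: 1a + c = 6 and 4a + c = 12.
Subtracting: 3a = 6, so a = 2; then c = 6 − 2·1 = 4.
So f(n) = 2n² + 4, and f(4) = 36.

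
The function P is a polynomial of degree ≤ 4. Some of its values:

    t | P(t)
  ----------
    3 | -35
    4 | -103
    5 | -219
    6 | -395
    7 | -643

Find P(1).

Write P(t) = at^4 + bt³ + ct² + dt + e; the 5 given values yield a linear system in the 5 coefficients.
Solving, the leading coefficient vanishes, and P(t) = -2t³ + 6t + 1.
Then P(1) = 5.

5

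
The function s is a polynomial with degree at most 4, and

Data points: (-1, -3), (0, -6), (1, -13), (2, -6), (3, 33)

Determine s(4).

First differences: -3, -7, 7, 39. Second differences: -4, 14, 32. Third differences: 18, 18.
Level-3 differences are constant, so s has degree 3.
Fitting a degree-3 polynomial gives s(k) = 3k³ - 2k² - 8k - 6.
Then s(4) = 122.

122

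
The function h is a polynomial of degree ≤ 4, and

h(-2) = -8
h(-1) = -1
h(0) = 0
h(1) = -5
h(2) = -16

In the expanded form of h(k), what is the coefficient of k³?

0

First differences: 7, 1, -5, -11. Second differences: -6, -6, -6.
Level-2 differences are constant, so h has degree 2.
Fitting a degree-2 polynomial gives h(k) = -3k² - 2k.
The coefficient of k³ is 0.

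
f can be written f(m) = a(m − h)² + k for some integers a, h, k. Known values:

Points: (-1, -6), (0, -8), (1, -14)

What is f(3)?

First differences -2, -6; second difference -4 = 2a, so a = -2.
Expanding, the m-coefficient is −2ah = 4h; matching it to the data gives h = -1, and then k = -6.
So f(m) = -2(m + 1)² − 6.
f(3) = -2·4² − 6 = -38.

-38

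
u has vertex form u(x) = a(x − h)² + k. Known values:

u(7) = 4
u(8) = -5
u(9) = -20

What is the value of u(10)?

First differences -9, -15; second difference -6 = 2a, so a = -3.
Expanding, the x-coefficient is −2ah = 6h; matching it to the data gives h = 6, and then k = 7.
So u(x) = -3(x − 6)² + 7.
u(10) = -3·4² + 7 = -41.

-41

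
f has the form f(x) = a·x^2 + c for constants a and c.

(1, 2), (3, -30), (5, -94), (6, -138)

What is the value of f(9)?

From f(1) = 2 and f(3) = -30: 1a + c = 2 and 9a + c = -30.
Subtracting: 8a = -32, so a = -4; then c = 2 − (-4)·1 = 6.
So f(x) = -4x² + 6, and f(9) = -318.

-318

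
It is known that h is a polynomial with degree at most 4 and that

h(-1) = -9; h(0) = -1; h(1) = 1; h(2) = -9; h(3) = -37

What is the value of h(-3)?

-19

First differences: 8, 2, -10, -28. Second differences: -6, -12, -18. Third differences: -6, -6.
Level-3 differences are constant, so h has degree 3.
Fitting a degree-3 polynomial gives h(x) = -x³ - 3x² + 6x - 1.
Then h(-3) = -19.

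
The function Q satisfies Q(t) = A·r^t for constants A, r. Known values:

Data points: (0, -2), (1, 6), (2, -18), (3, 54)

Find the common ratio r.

-3

Consecutive ratio: 6/(-2) = -3, and -18/6 = -3, so r = -3.
Then A·(-3)^0 = -2 gives A = -2, and Q(t) = -2·(-3)^t.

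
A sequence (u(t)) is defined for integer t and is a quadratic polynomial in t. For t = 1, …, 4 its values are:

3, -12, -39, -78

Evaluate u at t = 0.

6

First differences: -15, -27, -39. Second differences: -12, -12.
Level-2 differences are constant, so u has degree 2.
Fitting a degree-2 polynomial gives u(t) = -6t² + 3t + 6.
Then u(0) = 6.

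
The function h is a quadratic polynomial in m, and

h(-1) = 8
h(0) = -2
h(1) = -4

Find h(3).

16

Write h(m) = am² + bm + c; the 3 given values yield a linear system in the 3 coefficients.
Solving, h(m) = 4m² - 6m - 2.
Then h(3) = 16.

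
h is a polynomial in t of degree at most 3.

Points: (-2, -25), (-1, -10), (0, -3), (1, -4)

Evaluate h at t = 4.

-55

First differences: 15, 7, -1. Second differences: -8, -8.
Level-2 differences are constant, so h has degree 2.
Fitting a degree-2 polynomial gives h(t) = -4t² + 3t - 3.
Then h(4) = -55.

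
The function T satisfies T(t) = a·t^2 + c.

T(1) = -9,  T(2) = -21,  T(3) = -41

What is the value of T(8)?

From T(1) = -9 and T(2) = -21: 1a + c = -9 and 4a + c = -21.
Subtracting: 3a = -12, so a = -4; then c = -9 − (-4)·1 = -5.
So T(t) = -4t² − 5, and T(8) = -261.

-261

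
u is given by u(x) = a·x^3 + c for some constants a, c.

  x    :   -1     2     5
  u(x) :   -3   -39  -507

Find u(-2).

From u(-1) = -3 and u(2) = -39: -1a + c = -3 and 8a + c = -39.
Subtracting: 9a = -36, so a = -4; then c = -3 − (-4)·(-1) = -7.
So u(x) = -4x³ − 7, and u(-2) = 25.

25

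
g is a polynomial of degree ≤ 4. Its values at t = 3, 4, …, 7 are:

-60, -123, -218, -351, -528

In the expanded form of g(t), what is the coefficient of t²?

-4

Write g(t) = at^4 + bt³ + ct² + dt + e; the 5 given values yield a linear system in the 5 coefficients.
Solving, the leading coefficient vanishes, and g(t) = -t³ - 4t² + 2t - 3.
The coefficient of t² is -4.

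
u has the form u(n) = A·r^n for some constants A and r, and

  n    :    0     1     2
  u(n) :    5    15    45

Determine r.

3

Consecutive ratio: 15/5 = 3, and 45/15 = 3, so r = 3.
Then A·3^0 = 5 gives A = 5, and u(n) = 5·3^n.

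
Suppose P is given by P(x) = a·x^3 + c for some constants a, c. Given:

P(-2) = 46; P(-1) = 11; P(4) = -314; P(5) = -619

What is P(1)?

From P(-2) = 46 and P(-1) = 11: -8a + c = 46 and -1a + c = 11.
Subtracting: 7a = -35, so a = -5; then c = 46 − (-5)·(-8) = 6.
So P(x) = -5x³ + 6, and P(1) = 1.

1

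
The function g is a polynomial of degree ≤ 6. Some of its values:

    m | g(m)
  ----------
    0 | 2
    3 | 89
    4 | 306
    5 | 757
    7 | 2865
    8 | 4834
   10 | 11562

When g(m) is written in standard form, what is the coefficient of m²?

-4

Write g(m) = am^6 + bm^5 + cm^4 + dm³ + em² + pm + q; the 7 given values yield a linear system in the 7 coefficients.
Solving, the top 2 coefficients vanish, and g(m) = m^4 + 2m³ - 4m² - 4m + 2.
The coefficient of m² is -4.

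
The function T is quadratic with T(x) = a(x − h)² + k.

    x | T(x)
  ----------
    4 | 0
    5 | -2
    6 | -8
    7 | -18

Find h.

First differences -2, -6, -10; second difference -4 = 2a, so a = -2.
Expanding, the x-coefficient is −2ah = 4h; matching it to the data gives h = 4, and then k = 0.
So T(x) = -2(x − 4)² + 0.
Hence h = 4.

4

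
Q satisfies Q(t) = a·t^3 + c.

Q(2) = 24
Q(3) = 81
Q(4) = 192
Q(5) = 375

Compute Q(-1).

-3

From Q(2) = 24 and Q(3) = 81: 8a + c = 24 and 27a + c = 81.
Subtracting: 19a = 57, so a = 3; then c = 24 − 3·8 = 0.
So Q(t) = 3t³ + 0, and Q(-1) = -3.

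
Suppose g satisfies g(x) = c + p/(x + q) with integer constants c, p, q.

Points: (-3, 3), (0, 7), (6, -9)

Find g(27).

-2

(g(x) − c)(x + q) = p for each data point; the three points give a linear system in c and q, then p follows.
Solving: c = -1, q = -3, p = -24, so g(x) = -1 − 24/(x − 3).
Then g(27) = -1 − 24/24 = -2.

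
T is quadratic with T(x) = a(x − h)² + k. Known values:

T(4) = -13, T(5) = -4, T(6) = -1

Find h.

6

First differences 9, 3; second difference -6 = 2a, so a = -3.
Expanding, the x-coefficient is −2ah = 6h; matching it to the data gives h = 6, and then k = -1.
So T(x) = -3(x − 6)² − 1.
Hence h = 6.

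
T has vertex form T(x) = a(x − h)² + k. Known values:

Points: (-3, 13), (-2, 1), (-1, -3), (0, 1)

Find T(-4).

33

First differences -12, -4, 4; second difference 8 = 2a, so a = 4.
Expanding, the x-coefficient is −2ah = -8h; matching it to the data gives h = -1, and then k = -3.
So T(x) = 4(x + 1)² − 3.
T(-4) = 4·(-3)² − 3 = 33.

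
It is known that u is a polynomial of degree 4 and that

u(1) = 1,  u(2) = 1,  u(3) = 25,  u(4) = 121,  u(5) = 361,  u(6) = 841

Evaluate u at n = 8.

First differences: 0, 24, 96, 240, 480. Second differences: 24, 72, 144, 240. Third differences: 48, 72, 96. Fourth differences: 24, 24.
Level-4 differences are constant, so u has degree 4.
Fitting a degree-4 polynomial gives u(n) = n^4 - 2n³ - n² + 2n + 1.
Then u(8) = 3025.

3025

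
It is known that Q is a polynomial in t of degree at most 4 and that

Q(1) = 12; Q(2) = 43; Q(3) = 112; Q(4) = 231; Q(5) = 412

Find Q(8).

First differences: 31, 69, 119, 181. Second differences: 38, 50, 62. Third differences: 12, 12.
Level-3 differences are constant, so Q has degree 3.
Fitting a degree-3 polynomial gives Q(t) = 2t³ + 7t² - 4t + 7.
Then Q(8) = 1447.

1447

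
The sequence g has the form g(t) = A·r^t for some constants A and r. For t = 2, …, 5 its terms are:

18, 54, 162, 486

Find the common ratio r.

Consecutive ratio: 54/18 = 3, and 162/54 = 3, so r = 3.
Then A·3^2 = 18 gives A = 2, and g(t) = 2·3^t.

3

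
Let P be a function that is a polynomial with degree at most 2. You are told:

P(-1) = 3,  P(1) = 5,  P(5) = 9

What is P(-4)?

0

Write P(t) = at² + bt + c; the 3 given values yield a linear system in the 3 coefficients.
Solving, the leading coefficient vanishes, and P(t) = t + 4.
Then P(-4) = 0.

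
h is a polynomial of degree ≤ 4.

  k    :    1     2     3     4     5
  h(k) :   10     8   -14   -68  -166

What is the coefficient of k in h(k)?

First differences: -2, -22, -54, -98. Second differences: -20, -32, -44. Third differences: -12, -12.
Level-3 differences are constant, so h has degree 3.
Fitting a degree-3 polynomial gives h(k) = -2k³ + 2k² + 6k + 4.
The coefficient of k is 6.

6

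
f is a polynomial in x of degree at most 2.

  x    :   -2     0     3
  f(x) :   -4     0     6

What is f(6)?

12

Write f(x) = ax² + bx + c; the 3 given values yield a linear system in the 3 coefficients.
Solving, the leading coefficient vanishes, and f(x) = 2x.
Then f(6) = 12.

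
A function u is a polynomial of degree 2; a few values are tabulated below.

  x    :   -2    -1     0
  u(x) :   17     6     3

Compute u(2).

21

Write u(x) = ax² + bx + c; the 3 given values yield a linear system in the 3 coefficients.
Solving, u(x) = 4x² + x + 3.
Then u(2) = 21.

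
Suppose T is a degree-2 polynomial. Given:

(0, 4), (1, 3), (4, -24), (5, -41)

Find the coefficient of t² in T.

-2

Write T(t) = at² + bt + c; the 4 given values yield a linear system in the 3 coefficients.
Solving, T(t) = -2t² + t + 4.
The coefficient of t² is -2.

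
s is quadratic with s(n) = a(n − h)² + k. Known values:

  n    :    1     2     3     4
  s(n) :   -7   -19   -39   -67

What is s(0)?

First differences -12, -20, -28; second difference -8 = 2a, so a = -4.
Expanding, the n-coefficient is −2ah = 8h; matching it to the data gives h = 0, and then k = -3.
So s(n) = -4(n + 0)² − 3.
s(0) = -4·0² − 3 = -3.

-3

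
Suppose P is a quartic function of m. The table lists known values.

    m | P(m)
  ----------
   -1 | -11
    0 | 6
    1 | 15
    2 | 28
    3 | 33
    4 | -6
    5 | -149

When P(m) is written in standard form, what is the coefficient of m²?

Write P(m) = am^4 + bm³ + cm² + dm + e; the 7 given values yield a linear system in the 5 coefficients.
Solving, P(m) = -m^4 + 4m³ - 3m² + 9m + 6.
The coefficient of m² is -3.

-3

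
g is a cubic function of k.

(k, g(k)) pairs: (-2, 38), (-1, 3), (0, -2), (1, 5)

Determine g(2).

Write g(k) = ak³ + bk² + ck + d; the 4 given values yield a linear system in the 4 coefficients.
Solving, g(k) = -3k³ + 6k² + 4k - 2.
Then g(2) = 6.

6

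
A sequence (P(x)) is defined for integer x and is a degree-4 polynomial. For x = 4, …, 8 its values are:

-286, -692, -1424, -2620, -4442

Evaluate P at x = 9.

Write P(x) = ax^4 + bx³ + cx² + dx + e; the 5 given values yield a linear system in the 5 coefficients.
Solving, P(x) = -x^4 - x³ + 3x² - 3x - 2.
Then P(9) = -7076.

-7076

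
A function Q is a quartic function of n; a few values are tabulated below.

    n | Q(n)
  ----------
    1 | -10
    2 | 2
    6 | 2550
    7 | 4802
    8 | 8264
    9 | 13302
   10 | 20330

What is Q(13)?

58214

Write Q(n) = an^4 + bn³ + cn² + dn + e; the 7 given values yield a linear system in the 5 coefficients.
Solving, Q(n) = 2n^4 + n³ - 6n² - 7n.
Then Q(13) = 58214.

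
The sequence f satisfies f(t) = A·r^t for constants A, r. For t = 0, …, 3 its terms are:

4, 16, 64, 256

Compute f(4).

Consecutive ratio: 16/4 = 4, and 64/16 = 4, so r = 4.
Then A·4^0 = 4 gives A = 4, and f(t) = 4·4^t.
f(4) = 4·4^4 = 1024.

1024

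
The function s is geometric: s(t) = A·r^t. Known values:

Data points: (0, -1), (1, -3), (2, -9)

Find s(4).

Consecutive ratio: -3/(-1) = 3, and -9/(-3) = 3, so r = 3.
Then A·3^0 = -1 gives A = -1, and s(t) = -1·3^t.
s(4) = -1·3^4 = -81.

-81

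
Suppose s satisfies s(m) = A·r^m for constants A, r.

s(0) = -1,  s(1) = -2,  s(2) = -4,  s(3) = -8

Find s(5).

-32

Consecutive ratio: -2/(-1) = 2, and -4/(-2) = 2, so r = 2.
Then A·2^0 = -1 gives A = -1, and s(m) = -1·2^m.
s(5) = -1·2^5 = -32.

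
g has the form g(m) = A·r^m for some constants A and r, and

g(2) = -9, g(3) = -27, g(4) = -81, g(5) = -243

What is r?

Consecutive ratio: -27/(-9) = 3, and -81/(-27) = 3, so r = 3.
Then A·3^2 = -9 gives A = -1, and g(m) = -1·3^m.

3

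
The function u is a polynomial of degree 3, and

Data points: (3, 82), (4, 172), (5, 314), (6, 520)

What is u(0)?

4

Write u(m) = am³ + bm² + cm + d; the 4 given values yield a linear system in the 4 coefficients.
Solving, u(m) = 2m³ + 2m² + 2m + 4.
The constant term is u(0) = 4.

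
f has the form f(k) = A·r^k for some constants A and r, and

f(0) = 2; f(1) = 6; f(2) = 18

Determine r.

Consecutive ratio: 6/2 = 3, and 18/6 = 3, so r = 3.
Then A·3^0 = 2 gives A = 2, and f(k) = 2·3^k.

3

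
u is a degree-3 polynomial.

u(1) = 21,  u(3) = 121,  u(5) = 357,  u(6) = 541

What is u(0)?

Write u(t) = at³ + bt² + ct + d; the 4 given values yield a linear system in the 4 coefficients.
Solving, u(t) = t³ + 8t² + 5t + 7.
Then u(0) = 7.

7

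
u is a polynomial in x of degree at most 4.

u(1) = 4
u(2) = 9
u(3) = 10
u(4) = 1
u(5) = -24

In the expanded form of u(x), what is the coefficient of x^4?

First differences: 5, 1, -9, -25. Second differences: -4, -10, -16. Third differences: -6, -6.
Level-3 differences are constant, so u has degree 3.
Fitting a degree-3 polynomial gives u(x) = -x³ + 4x² + 1.
The coefficient of x^4 is 0.

0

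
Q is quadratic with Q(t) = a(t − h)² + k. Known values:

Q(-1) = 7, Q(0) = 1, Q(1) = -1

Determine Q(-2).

17

First differences -6, -2; second difference 4 = 2a, so a = 2.
Expanding, the t-coefficient is −2ah = -4h; matching it to the data gives h = 1, and then k = -1.
So Q(t) = 2(t − 1)² − 1.
Q(-2) = 2·(-3)² − 1 = 17.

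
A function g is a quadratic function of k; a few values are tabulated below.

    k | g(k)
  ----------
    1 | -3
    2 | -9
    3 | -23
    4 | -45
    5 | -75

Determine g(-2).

First differences: -6, -14, -22, -30. Second differences: -8, -8, -8.
Level-2 differences are constant, so g has degree 2.
Fitting a degree-2 polynomial gives g(k) = -4k² + 6k - 5.
Then g(-2) = -33.

-33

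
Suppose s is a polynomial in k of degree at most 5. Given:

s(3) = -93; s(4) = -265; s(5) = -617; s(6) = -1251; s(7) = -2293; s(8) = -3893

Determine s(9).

First differences: -172, -352, -634, -1042, -1600. Second differences: -180, -282, -408, -558. Third differences: -102, -126, -150. Fourth differences: -24, -24.
Level-4 differences are constant, so s has degree 4.
Fitting a degree-4 polynomial gives s(k) = -k^4 + k³ - 5k² + k + 3.
Then s(9) = -6225.

-6225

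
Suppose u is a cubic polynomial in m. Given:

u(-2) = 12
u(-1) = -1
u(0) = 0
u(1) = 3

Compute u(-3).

Write u(m) = am³ + bm² + cm + d; the 4 given values yield a linear system in the 4 coefficients.
Solving, u(m) = -2m³ + m² + 4m.
Then u(-3) = 51.

51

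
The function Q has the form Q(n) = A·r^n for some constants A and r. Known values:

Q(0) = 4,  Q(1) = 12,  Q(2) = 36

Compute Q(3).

108

Consecutive ratio: 12/4 = 3, and 36/12 = 3, so r = 3.
Then A·3^0 = 4 gives A = 4, and Q(n) = 4·3^n.
Q(3) = 4·3^3 = 108.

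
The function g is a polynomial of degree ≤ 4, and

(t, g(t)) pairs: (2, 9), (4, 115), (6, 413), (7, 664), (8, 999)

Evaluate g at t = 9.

1430

Write g(t) = at^4 + bt³ + ct² + dt + e; the 5 given values yield a linear system in the 5 coefficients.
Solving, the leading coefficient vanishes, and g(t) = 2t³ - 3t - 1.
Then g(9) = 1430.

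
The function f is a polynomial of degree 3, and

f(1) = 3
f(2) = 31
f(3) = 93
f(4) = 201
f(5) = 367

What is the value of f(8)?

First differences: 28, 62, 108, 166. Second differences: 34, 46, 58. Third differences: 12, 12.
Level-3 differences are constant, so f has degree 3.
Fitting a degree-3 polynomial gives f(k) = 2k³ + 5k² - k - 3.
Then f(8) = 1333.

1333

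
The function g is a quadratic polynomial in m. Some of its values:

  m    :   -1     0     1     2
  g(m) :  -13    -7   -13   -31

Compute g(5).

-157

First differences: 6, -6, -18. Second differences: -12, -12.
Level-2 differences are constant, so g has degree 2.
Fitting a degree-2 polynomial gives g(m) = -6m² - 7.
Then g(5) = -157.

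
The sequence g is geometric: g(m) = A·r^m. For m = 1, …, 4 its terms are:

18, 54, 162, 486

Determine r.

Consecutive ratio: 54/18 = 3, and 162/54 = 3, so r = 3.
Then A·3^1 = 18 gives A = 6, and g(m) = 6·3^m.

3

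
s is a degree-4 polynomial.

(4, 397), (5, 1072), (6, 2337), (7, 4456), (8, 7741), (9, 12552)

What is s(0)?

-3

First differences: 675, 1265, 2119, 3285, 4811. Second differences: 590, 854, 1166, 1526. Third differences: 264, 312, 360. Fourth differences: 48, 48.
Level-4 differences are constant, so s has degree 4.
Fitting a degree-4 polynomial gives s(x) = 2x^4 - 7x² - 3.
The constant term is s(0) = -3.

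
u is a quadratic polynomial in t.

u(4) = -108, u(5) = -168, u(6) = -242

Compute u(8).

-432

Write u(t) = at² + bt + c; the 3 given values yield a linear system in the 3 coefficients.
Solving, u(t) = -7t² + 3t - 8.
Then u(8) = -432.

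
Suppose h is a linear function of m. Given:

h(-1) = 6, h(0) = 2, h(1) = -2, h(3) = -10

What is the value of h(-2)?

Write h(m) = am + b; the 4 given values yield a linear system in the 2 coefficients.
Solving, h(m) = -4m + 2.
Then h(-2) = 10.

10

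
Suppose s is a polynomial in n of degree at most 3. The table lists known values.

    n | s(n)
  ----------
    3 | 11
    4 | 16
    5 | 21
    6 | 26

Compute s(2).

First differences: 5, 5, 5.
Level-1 differences are constant, so s has degree 1.
Fitting a degree-1 polynomial gives s(n) = 5n - 4.
Then s(2) = 6.

6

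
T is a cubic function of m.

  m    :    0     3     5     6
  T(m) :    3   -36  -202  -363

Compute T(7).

Write T(m) = am³ + bm² + cm + d; the 4 given values yield a linear system in the 4 coefficients.
Solving, T(m) = -2m³ + 2m² - m + 3.
Then T(7) = -592.

-592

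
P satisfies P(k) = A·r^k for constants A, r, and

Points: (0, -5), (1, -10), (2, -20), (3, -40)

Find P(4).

Consecutive ratio: -10/(-5) = 2, and -20/(-10) = 2, so r = 2.
Then A·2^0 = -5 gives A = -5, and P(k) = -5·2^k.
P(4) = -5·2^4 = -80.

-80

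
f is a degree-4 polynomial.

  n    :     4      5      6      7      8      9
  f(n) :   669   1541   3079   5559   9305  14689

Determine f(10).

22131

First differences: 872, 1538, 2480, 3746, 5384. Second differences: 666, 942, 1266, 1638. Third differences: 276, 324, 372. Fourth differences: 48, 48.
Level-4 differences are constant, so f has degree 4.
Fitting a degree-4 polynomial gives f(n) = 2n^4 + 2n³ + n² + 3n + 1.
Then f(10) = 22131.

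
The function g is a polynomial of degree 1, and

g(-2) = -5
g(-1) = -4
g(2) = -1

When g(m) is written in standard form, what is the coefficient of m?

Write g(m) = am + b; the 3 given values yield a linear system in the 2 coefficients.
Solving, g(m) = m - 3.
The coefficient of m is 1.

1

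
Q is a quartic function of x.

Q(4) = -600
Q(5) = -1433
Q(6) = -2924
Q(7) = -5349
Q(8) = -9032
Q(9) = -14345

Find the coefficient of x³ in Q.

-2

First differences: -833, -1491, -2425, -3683, -5313. Second differences: -658, -934, -1258, -1630. Third differences: -276, -324, -372. Fourth differences: -48, -48.
Level-4 differences are constant, so Q has degree 4.
Fitting a degree-4 polynomial gives Q(x) = -2x^4 - 2x³ + 3x² - 8.
The coefficient of x³ is -2.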